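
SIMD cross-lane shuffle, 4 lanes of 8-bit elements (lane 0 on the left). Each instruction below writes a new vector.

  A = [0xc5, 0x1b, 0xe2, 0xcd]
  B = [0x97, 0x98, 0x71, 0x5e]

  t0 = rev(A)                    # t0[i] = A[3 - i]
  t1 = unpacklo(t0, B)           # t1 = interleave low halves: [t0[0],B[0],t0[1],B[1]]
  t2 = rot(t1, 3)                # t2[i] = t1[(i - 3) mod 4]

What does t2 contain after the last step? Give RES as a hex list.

RES = [0x97, 0xe2, 0x98, 0xcd]

t0 = [0xcd, 0xe2, 0x1b, 0xc5]
t1 = [0xcd, 0x97, 0xe2, 0x98]
t2 = [0x97, 0xe2, 0x98, 0xcd]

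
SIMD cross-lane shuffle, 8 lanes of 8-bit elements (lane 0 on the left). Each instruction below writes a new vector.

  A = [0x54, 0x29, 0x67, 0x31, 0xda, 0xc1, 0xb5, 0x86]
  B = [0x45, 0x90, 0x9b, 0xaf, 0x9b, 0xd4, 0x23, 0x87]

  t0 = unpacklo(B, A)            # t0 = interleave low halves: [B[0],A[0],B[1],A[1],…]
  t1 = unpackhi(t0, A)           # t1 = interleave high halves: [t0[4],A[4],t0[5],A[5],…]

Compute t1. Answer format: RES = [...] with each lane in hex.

RES = [0x9b, 0xda, 0x67, 0xc1, 0xaf, 0xb5, 0x31, 0x86]

  t0: 45 54 90 29 9b 67 af 31
  t1: 9b da 67 c1 af b5 31 86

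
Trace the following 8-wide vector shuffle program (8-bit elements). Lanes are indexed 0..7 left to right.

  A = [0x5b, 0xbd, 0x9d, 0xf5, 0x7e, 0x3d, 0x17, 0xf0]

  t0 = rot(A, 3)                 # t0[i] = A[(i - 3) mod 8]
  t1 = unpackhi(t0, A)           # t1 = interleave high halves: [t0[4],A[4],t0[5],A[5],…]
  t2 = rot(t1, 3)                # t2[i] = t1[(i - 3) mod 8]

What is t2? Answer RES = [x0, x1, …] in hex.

RES = [0x17, 0x7e, 0xf0, 0xbd, 0x7e, 0x9d, 0x3d, 0xf5]

→ t0 |3d|17|f0|5b|bd|9d|f5|7e|
→ t1 |bd|7e|9d|3d|f5|17|7e|f0|
→ t2 |17|7e|f0|bd|7e|9d|3d|f5|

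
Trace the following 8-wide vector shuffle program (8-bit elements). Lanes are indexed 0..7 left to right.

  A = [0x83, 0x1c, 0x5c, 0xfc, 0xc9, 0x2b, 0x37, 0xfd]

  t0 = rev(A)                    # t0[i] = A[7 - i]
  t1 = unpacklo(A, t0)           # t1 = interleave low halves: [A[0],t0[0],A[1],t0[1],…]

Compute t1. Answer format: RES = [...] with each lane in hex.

RES = [0x83, 0xfd, 0x1c, 0x37, 0x5c, 0x2b, 0xfc, 0xc9]

  t0: fd 37 2b c9 fc 5c 1c 83
  t1: 83 fd 1c 37 5c 2b fc c9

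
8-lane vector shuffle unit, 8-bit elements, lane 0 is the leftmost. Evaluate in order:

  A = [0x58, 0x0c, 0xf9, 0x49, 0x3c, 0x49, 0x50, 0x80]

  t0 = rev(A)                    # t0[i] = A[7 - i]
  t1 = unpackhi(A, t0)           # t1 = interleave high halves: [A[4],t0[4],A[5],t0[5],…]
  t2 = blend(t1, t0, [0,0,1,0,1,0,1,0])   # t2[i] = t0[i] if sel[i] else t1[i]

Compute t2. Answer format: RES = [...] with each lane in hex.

t0 = [0x80, 0x50, 0x49, 0x3c, 0x49, 0xf9, 0x0c, 0x58]
t1 = [0x3c, 0x49, 0x49, 0xf9, 0x50, 0x0c, 0x80, 0x58]
t2 = [0x3c, 0x49, 0x49, 0xf9, 0x49, 0x0c, 0x0c, 0x58]

RES = [0x3c, 0x49, 0x49, 0xf9, 0x49, 0x0c, 0x0c, 0x58]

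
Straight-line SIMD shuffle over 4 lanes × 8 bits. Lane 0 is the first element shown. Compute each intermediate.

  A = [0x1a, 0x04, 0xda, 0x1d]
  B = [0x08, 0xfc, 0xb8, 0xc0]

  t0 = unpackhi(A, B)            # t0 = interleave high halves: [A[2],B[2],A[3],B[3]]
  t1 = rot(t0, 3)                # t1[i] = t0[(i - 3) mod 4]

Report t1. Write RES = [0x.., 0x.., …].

RES = [0xb8, 0x1d, 0xc0, 0xda]

t0 = [0xda, 0xb8, 0x1d, 0xc0]
t1 = [0xb8, 0x1d, 0xc0, 0xda]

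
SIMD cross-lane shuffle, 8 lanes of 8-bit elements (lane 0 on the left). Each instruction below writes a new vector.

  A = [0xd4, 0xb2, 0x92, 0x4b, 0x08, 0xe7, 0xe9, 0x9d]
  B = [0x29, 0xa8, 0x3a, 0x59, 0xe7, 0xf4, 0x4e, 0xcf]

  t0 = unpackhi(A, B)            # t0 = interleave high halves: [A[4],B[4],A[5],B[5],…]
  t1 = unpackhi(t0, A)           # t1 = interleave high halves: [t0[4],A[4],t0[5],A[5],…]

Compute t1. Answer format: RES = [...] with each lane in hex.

RES = [ 0xe9  0x08  0x4e  0xe7  0x9d  0xe9  0xcf  0x9d ]

t0 = [0x08, 0xe7, 0xe7, 0xf4, 0xe9, 0x4e, 0x9d, 0xcf]
t1 = [0xe9, 0x08, 0x4e, 0xe7, 0x9d, 0xe9, 0xcf, 0x9d]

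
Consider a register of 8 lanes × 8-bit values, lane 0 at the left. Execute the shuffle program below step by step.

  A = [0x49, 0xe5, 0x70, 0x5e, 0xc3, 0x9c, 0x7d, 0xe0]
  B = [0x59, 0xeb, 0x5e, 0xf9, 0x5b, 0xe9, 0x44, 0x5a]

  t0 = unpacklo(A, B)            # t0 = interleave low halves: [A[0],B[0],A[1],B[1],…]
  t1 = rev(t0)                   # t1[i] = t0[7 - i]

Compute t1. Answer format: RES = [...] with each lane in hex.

RES = [0xf9, 0x5e, 0x5e, 0x70, 0xeb, 0xe5, 0x59, 0x49]

  t0: 49 59 e5 eb 70 5e 5e f9
  t1: f9 5e 5e 70 eb e5 59 49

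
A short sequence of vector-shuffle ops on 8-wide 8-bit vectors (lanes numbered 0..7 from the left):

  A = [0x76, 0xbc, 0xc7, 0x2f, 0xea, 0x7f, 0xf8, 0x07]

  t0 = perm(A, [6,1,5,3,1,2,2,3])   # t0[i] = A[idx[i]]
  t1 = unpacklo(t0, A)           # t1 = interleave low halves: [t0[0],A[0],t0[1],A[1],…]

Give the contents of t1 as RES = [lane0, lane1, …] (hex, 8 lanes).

RES = [0xf8, 0x76, 0xbc, 0xbc, 0x7f, 0xc7, 0x2f, 0x2f]

  t0: f8 bc 7f 2f bc c7 c7 2f
  t1: f8 76 bc bc 7f c7 2f 2f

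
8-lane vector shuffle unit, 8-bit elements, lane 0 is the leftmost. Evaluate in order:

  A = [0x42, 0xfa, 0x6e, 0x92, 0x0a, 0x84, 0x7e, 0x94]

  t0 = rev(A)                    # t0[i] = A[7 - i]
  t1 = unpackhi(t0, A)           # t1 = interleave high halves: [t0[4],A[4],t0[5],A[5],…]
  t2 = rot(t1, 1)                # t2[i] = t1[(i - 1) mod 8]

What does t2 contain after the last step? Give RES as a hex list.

RES = [0x94, 0x92, 0x0a, 0x6e, 0x84, 0xfa, 0x7e, 0x42]

  t0: 94 7e 84 0a 92 6e fa 42
  t1: 92 0a 6e 84 fa 7e 42 94
  t2: 94 92 0a 6e 84 fa 7e 42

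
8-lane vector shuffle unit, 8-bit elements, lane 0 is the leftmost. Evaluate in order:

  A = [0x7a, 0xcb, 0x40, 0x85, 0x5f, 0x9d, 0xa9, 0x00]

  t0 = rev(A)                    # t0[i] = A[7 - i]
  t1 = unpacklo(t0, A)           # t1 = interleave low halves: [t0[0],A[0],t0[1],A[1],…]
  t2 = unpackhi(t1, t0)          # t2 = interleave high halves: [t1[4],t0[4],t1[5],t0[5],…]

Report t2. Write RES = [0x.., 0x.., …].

t0 = [0x00, 0xa9, 0x9d, 0x5f, 0x85, 0x40, 0xcb, 0x7a]
t1 = [0x00, 0x7a, 0xa9, 0xcb, 0x9d, 0x40, 0x5f, 0x85]
t2 = [0x9d, 0x85, 0x40, 0x40, 0x5f, 0xcb, 0x85, 0x7a]

RES = [0x9d, 0x85, 0x40, 0x40, 0x5f, 0xcb, 0x85, 0x7a]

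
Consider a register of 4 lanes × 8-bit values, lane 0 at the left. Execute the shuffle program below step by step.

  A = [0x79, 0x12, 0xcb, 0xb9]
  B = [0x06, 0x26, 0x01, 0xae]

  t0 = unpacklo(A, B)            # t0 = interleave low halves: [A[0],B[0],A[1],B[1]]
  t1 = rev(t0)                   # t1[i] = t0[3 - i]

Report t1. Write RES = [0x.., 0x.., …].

  t0: 79 06 12 26
  t1: 26 12 06 79

RES = [ 0x26  0x12  0x06  0x79 ]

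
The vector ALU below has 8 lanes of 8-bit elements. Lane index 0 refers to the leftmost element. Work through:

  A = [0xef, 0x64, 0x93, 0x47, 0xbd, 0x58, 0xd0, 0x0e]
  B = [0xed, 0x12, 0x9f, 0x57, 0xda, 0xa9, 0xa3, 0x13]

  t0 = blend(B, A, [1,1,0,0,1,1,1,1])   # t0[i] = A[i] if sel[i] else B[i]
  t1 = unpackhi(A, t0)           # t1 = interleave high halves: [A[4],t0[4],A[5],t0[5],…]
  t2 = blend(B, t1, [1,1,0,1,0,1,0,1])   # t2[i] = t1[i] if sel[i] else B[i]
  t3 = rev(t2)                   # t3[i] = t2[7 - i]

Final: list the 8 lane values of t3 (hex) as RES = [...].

  t0: ef 64 9f 57 bd 58 d0 0e
  t1: bd bd 58 58 d0 d0 0e 0e
  t2: bd bd 9f 58 da d0 a3 0e
  t3: 0e a3 d0 da 58 9f bd bd

RES = [ 0x0e  0xa3  0xd0  0xda  0x58  0x9f  0xbd  0xbd ]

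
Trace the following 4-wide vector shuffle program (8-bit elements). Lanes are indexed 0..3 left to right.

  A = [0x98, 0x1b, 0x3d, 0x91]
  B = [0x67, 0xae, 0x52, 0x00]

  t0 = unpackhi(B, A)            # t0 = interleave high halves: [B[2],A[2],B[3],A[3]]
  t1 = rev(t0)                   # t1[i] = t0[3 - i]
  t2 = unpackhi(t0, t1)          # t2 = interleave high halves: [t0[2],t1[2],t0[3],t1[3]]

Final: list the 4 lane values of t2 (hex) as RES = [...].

RES = [ 0x00  0x3d  0x91  0x52 ]

  t0: 52 3d 00 91
  t1: 91 00 3d 52
  t2: 00 3d 91 52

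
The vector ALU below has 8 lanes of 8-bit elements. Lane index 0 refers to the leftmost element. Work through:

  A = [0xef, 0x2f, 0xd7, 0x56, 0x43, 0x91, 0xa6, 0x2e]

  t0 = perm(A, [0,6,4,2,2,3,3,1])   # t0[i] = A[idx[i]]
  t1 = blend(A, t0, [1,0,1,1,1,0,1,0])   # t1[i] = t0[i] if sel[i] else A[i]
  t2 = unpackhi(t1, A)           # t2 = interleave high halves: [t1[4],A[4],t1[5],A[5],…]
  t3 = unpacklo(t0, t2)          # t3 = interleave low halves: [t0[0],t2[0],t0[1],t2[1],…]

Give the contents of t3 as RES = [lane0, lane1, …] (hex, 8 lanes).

RES = [ 0xef  0xd7  0xa6  0x43  0x43  0x91  0xd7  0x91 ]

t0 = [0xef, 0xa6, 0x43, 0xd7, 0xd7, 0x56, 0x56, 0x2f]
t1 = [0xef, 0x2f, 0x43, 0xd7, 0xd7, 0x91, 0x56, 0x2e]
t2 = [0xd7, 0x43, 0x91, 0x91, 0x56, 0xa6, 0x2e, 0x2e]
t3 = [0xef, 0xd7, 0xa6, 0x43, 0x43, 0x91, 0xd7, 0x91]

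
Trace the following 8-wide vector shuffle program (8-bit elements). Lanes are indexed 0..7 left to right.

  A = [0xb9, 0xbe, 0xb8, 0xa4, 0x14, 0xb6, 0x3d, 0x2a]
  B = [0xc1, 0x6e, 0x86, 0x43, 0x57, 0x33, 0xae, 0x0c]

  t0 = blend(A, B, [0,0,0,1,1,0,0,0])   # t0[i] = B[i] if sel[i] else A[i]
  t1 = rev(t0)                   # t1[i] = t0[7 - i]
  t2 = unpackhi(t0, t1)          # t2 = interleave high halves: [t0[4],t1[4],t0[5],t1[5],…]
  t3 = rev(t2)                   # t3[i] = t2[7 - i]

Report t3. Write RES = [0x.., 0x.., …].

RES = [0xb9, 0x2a, 0xbe, 0x3d, 0xb8, 0xb6, 0x43, 0x57]

  t0: b9 be b8 43 57 b6 3d 2a
  t1: 2a 3d b6 57 43 b8 be b9
  t2: 57 43 b6 b8 3d be 2a b9
  t3: b9 2a be 3d b8 b6 43 57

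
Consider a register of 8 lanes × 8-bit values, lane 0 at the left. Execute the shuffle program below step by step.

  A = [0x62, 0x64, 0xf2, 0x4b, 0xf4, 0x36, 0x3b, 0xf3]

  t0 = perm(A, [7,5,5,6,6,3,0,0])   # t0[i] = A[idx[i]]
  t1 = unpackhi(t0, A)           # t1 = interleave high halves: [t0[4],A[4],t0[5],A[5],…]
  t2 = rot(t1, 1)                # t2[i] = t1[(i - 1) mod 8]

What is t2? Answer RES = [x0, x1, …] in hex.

RES = [0xf3, 0x3b, 0xf4, 0x4b, 0x36, 0x62, 0x3b, 0x62]

  t0: f3 36 36 3b 3b 4b 62 62
  t1: 3b f4 4b 36 62 3b 62 f3
  t2: f3 3b f4 4b 36 62 3b 62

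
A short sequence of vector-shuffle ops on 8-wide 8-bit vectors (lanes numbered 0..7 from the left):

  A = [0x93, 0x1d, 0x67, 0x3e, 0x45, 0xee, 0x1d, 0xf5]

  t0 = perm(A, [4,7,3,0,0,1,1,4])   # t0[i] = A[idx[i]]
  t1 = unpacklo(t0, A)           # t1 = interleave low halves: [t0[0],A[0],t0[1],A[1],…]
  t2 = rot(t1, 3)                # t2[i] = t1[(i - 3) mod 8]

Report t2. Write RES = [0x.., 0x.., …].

t0 = [0x45, 0xf5, 0x3e, 0x93, 0x93, 0x1d, 0x1d, 0x45]
t1 = [0x45, 0x93, 0xf5, 0x1d, 0x3e, 0x67, 0x93, 0x3e]
t2 = [0x67, 0x93, 0x3e, 0x45, 0x93, 0xf5, 0x1d, 0x3e]

RES = [ 0x67  0x93  0x3e  0x45  0x93  0xf5  0x1d  0x3e ]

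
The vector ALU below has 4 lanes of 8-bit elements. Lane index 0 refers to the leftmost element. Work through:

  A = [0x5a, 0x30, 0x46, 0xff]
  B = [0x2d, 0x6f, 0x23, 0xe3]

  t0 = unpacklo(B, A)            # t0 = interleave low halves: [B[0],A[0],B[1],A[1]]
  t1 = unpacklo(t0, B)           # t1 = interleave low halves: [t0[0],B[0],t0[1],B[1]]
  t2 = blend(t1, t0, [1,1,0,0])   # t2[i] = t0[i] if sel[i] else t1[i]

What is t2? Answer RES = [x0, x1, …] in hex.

RES = [0x2d, 0x5a, 0x5a, 0x6f]

t0 = [0x2d, 0x5a, 0x6f, 0x30]
t1 = [0x2d, 0x2d, 0x5a, 0x6f]
t2 = [0x2d, 0x5a, 0x5a, 0x6f]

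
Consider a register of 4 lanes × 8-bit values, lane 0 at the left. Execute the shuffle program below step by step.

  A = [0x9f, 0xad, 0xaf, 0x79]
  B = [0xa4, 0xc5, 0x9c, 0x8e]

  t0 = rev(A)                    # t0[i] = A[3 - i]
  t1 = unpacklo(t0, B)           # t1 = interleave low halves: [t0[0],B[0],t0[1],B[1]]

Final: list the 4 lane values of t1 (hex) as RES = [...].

t0 = [0x79, 0xaf, 0xad, 0x9f]
t1 = [0x79, 0xa4, 0xaf, 0xc5]

RES = [0x79, 0xa4, 0xaf, 0xc5]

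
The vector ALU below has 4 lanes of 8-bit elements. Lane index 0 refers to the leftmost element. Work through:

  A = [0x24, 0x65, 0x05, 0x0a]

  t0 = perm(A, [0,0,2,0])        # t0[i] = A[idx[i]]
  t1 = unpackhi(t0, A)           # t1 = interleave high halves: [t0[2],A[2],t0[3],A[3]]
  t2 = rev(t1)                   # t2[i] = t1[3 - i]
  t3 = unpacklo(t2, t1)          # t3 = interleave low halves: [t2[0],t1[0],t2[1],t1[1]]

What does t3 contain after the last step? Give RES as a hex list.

RES = [ 0x0a  0x05  0x24  0x05 ]

  t0: 24 24 05 24
  t1: 05 05 24 0a
  t2: 0a 24 05 05
  t3: 0a 05 24 05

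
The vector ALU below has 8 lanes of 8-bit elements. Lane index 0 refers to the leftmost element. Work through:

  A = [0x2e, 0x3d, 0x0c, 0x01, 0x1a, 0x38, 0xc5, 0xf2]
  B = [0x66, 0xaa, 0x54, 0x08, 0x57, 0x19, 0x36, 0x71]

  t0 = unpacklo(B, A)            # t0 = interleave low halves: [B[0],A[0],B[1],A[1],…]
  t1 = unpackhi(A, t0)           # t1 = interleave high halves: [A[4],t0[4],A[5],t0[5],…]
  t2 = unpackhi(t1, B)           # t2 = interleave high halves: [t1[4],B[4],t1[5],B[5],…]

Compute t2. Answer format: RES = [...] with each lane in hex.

RES = [0xc5, 0x57, 0x08, 0x19, 0xf2, 0x36, 0x01, 0x71]

  t0: 66 2e aa 3d 54 0c 08 01
  t1: 1a 54 38 0c c5 08 f2 01
  t2: c5 57 08 19 f2 36 01 71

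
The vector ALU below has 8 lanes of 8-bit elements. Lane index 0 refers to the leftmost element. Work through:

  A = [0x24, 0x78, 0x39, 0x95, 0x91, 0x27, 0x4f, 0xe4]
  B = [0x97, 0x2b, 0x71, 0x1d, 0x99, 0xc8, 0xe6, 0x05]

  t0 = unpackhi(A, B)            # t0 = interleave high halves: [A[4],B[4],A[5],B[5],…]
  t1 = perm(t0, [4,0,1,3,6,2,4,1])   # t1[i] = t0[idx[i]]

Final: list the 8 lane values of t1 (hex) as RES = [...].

RES = [0x4f, 0x91, 0x99, 0xc8, 0xe4, 0x27, 0x4f, 0x99]

→ t0 |91|99|27|c8|4f|e6|e4|05|
→ t1 |4f|91|99|c8|e4|27|4f|99|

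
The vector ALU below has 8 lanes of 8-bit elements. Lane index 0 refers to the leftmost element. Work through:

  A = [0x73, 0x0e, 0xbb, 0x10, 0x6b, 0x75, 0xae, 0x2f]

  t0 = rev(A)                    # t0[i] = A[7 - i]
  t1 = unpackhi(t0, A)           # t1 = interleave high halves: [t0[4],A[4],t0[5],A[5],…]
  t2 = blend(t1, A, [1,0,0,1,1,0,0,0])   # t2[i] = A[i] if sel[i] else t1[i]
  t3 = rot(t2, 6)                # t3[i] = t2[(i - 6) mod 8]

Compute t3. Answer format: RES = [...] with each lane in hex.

RES = [ 0xbb  0x10  0x6b  0xae  0x73  0x2f  0x73  0x6b ]

t0 = [0x2f, 0xae, 0x75, 0x6b, 0x10, 0xbb, 0x0e, 0x73]
t1 = [0x10, 0x6b, 0xbb, 0x75, 0x0e, 0xae, 0x73, 0x2f]
t2 = [0x73, 0x6b, 0xbb, 0x10, 0x6b, 0xae, 0x73, 0x2f]
t3 = [0xbb, 0x10, 0x6b, 0xae, 0x73, 0x2f, 0x73, 0x6b]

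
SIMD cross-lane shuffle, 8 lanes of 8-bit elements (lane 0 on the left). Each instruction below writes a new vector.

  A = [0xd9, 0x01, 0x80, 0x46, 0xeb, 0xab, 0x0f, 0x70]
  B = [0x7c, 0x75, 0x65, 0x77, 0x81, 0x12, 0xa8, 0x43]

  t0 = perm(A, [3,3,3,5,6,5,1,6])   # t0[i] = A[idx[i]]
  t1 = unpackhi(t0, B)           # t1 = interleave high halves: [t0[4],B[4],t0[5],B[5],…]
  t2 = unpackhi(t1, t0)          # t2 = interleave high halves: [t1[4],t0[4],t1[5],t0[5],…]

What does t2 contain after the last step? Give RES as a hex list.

→ t0 |46|46|46|ab|0f|ab|01|0f|
→ t1 |0f|81|ab|12|01|a8|0f|43|
→ t2 |01|0f|a8|ab|0f|01|43|0f|

RES = [ 0x01  0x0f  0xa8  0xab  0x0f  0x01  0x43  0x0f ]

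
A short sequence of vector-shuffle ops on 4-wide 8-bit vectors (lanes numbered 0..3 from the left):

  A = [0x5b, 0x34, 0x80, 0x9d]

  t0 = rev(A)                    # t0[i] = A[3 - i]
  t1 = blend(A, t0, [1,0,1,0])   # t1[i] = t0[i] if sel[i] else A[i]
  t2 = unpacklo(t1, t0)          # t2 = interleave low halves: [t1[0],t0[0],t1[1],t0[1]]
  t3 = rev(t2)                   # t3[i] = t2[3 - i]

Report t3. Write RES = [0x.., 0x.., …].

RES = [ 0x80  0x34  0x9d  0x9d ]

t0 = [0x9d, 0x80, 0x34, 0x5b]
t1 = [0x9d, 0x34, 0x34, 0x9d]
t2 = [0x9d, 0x9d, 0x34, 0x80]
t3 = [0x80, 0x34, 0x9d, 0x9d]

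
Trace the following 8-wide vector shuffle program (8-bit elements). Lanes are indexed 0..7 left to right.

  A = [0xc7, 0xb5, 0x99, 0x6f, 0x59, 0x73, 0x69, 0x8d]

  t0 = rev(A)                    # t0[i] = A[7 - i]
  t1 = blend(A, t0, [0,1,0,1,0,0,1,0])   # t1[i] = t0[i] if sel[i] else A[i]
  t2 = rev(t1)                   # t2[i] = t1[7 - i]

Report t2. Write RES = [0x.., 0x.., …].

RES = [ 0x8d  0xb5  0x73  0x59  0x59  0x99  0x69  0xc7 ]

→ t0 |8d|69|73|59|6f|99|b5|c7|
→ t1 |c7|69|99|59|59|73|b5|8d|
→ t2 |8d|b5|73|59|59|99|69|c7|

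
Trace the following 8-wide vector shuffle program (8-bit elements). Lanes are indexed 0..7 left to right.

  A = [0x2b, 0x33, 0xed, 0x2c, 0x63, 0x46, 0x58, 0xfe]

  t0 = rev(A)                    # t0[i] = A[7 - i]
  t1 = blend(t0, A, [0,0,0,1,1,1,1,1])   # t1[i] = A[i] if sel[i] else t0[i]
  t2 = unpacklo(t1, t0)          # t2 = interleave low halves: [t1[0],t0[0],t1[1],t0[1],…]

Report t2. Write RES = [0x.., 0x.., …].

RES = [ 0xfe  0xfe  0x58  0x58  0x46  0x46  0x2c  0x63 ]

→ t0 |fe|58|46|63|2c|ed|33|2b|
→ t1 |fe|58|46|2c|63|46|58|fe|
→ t2 |fe|fe|58|58|46|46|2c|63|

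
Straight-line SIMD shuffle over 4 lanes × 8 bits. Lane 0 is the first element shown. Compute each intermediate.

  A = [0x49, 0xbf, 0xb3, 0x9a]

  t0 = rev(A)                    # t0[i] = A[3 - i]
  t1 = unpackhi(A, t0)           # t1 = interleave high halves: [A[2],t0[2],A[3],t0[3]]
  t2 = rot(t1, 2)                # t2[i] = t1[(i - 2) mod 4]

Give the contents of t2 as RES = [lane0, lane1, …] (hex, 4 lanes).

  t0: 9a b3 bf 49
  t1: b3 bf 9a 49
  t2: 9a 49 b3 bf

RES = [ 0x9a  0x49  0xb3  0xbf ]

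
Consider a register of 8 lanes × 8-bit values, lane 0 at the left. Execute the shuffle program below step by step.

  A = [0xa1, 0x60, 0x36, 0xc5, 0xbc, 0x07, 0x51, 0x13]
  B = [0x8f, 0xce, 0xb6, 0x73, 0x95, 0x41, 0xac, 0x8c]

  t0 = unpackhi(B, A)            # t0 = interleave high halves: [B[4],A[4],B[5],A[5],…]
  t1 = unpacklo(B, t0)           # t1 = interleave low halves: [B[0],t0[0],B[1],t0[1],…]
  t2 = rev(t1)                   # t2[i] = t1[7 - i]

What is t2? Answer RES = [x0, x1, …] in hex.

t0 = [0x95, 0xbc, 0x41, 0x07, 0xac, 0x51, 0x8c, 0x13]
t1 = [0x8f, 0x95, 0xce, 0xbc, 0xb6, 0x41, 0x73, 0x07]
t2 = [0x07, 0x73, 0x41, 0xb6, 0xbc, 0xce, 0x95, 0x8f]

RES = [0x07, 0x73, 0x41, 0xb6, 0xbc, 0xce, 0x95, 0x8f]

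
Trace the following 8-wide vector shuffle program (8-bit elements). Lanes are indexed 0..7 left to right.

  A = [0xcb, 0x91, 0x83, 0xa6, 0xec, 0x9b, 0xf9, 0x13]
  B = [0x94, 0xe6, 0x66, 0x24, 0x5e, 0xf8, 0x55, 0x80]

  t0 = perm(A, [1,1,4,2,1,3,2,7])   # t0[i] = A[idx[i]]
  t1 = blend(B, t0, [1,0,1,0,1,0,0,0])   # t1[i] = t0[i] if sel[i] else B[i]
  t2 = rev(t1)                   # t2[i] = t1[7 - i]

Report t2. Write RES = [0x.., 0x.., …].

→ t0 |91|91|ec|83|91|a6|83|13|
→ t1 |91|e6|ec|24|91|f8|55|80|
→ t2 |80|55|f8|91|24|ec|e6|91|

RES = [0x80, 0x55, 0xf8, 0x91, 0x24, 0xec, 0xe6, 0x91]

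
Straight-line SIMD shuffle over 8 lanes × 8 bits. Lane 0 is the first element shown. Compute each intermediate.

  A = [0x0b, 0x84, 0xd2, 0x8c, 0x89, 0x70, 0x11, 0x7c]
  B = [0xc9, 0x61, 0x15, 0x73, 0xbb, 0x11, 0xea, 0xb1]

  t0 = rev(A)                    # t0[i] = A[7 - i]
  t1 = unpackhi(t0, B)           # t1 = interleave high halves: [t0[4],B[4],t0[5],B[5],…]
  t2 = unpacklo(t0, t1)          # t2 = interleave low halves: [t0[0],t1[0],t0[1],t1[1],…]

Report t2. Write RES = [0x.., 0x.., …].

RES = [ 0x7c  0x8c  0x11  0xbb  0x70  0xd2  0x89  0x11 ]

t0 = [0x7c, 0x11, 0x70, 0x89, 0x8c, 0xd2, 0x84, 0x0b]
t1 = [0x8c, 0xbb, 0xd2, 0x11, 0x84, 0xea, 0x0b, 0xb1]
t2 = [0x7c, 0x8c, 0x11, 0xbb, 0x70, 0xd2, 0x89, 0x11]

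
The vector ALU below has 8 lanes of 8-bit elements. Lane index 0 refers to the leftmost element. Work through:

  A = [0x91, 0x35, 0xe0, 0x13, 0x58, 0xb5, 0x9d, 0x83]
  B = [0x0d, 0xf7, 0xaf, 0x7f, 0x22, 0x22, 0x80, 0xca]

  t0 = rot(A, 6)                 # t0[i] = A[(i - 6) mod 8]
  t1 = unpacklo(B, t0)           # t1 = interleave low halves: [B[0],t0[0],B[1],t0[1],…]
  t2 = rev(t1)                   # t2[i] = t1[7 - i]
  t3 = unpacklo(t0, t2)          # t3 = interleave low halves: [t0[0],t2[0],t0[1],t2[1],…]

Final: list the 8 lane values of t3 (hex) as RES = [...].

RES = [0xe0, 0xb5, 0x13, 0x7f, 0x58, 0x58, 0xb5, 0xaf]

  t0: e0 13 58 b5 9d 83 91 35
  t1: 0d e0 f7 13 af 58 7f b5
  t2: b5 7f 58 af 13 f7 e0 0d
  t3: e0 b5 13 7f 58 58 b5 af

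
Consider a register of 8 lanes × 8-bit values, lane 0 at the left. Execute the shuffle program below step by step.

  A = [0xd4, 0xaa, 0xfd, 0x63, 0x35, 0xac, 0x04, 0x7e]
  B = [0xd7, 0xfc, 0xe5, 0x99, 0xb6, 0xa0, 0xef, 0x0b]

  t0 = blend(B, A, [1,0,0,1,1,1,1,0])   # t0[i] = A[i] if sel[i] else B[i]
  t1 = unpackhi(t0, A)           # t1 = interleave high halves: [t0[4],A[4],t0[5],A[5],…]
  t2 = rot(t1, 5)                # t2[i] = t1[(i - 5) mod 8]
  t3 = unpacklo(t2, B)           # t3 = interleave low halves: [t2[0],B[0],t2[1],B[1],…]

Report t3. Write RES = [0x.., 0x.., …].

RES = [0xac, 0xd7, 0x04, 0xfc, 0x04, 0xe5, 0x0b, 0x99]

t0 = [0xd4, 0xfc, 0xe5, 0x63, 0x35, 0xac, 0x04, 0x0b]
t1 = [0x35, 0x35, 0xac, 0xac, 0x04, 0x04, 0x0b, 0x7e]
t2 = [0xac, 0x04, 0x04, 0x0b, 0x7e, 0x35, 0x35, 0xac]
t3 = [0xac, 0xd7, 0x04, 0xfc, 0x04, 0xe5, 0x0b, 0x99]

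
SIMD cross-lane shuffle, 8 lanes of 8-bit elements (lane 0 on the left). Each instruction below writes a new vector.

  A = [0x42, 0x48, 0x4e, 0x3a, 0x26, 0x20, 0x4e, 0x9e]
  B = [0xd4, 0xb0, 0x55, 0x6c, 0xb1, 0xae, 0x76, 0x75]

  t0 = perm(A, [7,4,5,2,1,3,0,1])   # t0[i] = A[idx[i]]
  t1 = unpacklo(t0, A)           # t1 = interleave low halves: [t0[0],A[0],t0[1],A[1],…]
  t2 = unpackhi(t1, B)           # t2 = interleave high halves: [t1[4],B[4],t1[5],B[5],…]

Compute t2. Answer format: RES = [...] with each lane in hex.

→ t0 |9e|26|20|4e|48|3a|42|48|
→ t1 |9e|42|26|48|20|4e|4e|3a|
→ t2 |20|b1|4e|ae|4e|76|3a|75|

RES = [ 0x20  0xb1  0x4e  0xae  0x4e  0x76  0x3a  0x75 ]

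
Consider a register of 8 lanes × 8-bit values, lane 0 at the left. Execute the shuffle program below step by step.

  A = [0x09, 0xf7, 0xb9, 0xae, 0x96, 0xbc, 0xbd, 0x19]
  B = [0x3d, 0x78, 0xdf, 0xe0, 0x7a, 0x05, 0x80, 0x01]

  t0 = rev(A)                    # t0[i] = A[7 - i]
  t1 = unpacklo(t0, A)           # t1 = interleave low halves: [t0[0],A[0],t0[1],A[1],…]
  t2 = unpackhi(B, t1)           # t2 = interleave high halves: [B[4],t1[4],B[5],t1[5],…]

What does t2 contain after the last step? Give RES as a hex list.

  t0: 19 bd bc 96 ae b9 f7 09
  t1: 19 09 bd f7 bc b9 96 ae
  t2: 7a bc 05 b9 80 96 01 ae

RES = [0x7a, 0xbc, 0x05, 0xb9, 0x80, 0x96, 0x01, 0xae]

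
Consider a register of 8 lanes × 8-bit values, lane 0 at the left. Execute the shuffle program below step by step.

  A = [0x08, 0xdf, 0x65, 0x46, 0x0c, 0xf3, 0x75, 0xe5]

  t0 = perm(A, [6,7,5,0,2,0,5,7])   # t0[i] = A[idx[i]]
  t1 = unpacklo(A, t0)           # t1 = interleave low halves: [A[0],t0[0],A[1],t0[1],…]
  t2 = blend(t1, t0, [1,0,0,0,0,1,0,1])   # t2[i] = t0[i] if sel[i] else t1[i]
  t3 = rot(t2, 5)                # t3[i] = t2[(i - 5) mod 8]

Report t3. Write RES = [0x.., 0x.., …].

  t0: 75 e5 f3 08 65 08 f3 e5
  t1: 08 75 df e5 65 f3 46 08
  t2: 75 75 df e5 65 08 46 e5
  t3: e5 65 08 46 e5 75 75 df

RES = [ 0xe5  0x65  0x08  0x46  0xe5  0x75  0x75  0xdf ]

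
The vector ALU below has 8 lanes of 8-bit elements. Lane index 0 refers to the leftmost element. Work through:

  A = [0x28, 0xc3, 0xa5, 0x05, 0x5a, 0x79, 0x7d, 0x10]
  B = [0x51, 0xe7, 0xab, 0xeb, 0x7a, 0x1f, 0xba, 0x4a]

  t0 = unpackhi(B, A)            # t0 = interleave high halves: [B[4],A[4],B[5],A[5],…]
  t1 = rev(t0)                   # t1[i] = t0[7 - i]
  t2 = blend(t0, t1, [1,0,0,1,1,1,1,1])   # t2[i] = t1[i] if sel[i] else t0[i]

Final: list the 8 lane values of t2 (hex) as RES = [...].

RES = [0x10, 0x5a, 0x1f, 0xba, 0x79, 0x1f, 0x5a, 0x7a]

→ t0 |7a|5a|1f|79|ba|7d|4a|10|
→ t1 |10|4a|7d|ba|79|1f|5a|7a|
→ t2 |10|5a|1f|ba|79|1f|5a|7a|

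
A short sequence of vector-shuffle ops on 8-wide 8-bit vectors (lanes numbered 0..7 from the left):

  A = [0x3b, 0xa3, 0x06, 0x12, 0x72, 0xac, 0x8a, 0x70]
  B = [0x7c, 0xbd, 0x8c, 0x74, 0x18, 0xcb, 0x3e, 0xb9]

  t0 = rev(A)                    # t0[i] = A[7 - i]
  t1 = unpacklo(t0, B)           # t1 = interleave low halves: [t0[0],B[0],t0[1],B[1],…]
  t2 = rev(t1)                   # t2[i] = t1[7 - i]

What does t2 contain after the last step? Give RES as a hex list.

RES = [ 0x74  0x72  0x8c  0xac  0xbd  0x8a  0x7c  0x70 ]

→ t0 |70|8a|ac|72|12|06|a3|3b|
→ t1 |70|7c|8a|bd|ac|8c|72|74|
→ t2 |74|72|8c|ac|bd|8a|7c|70|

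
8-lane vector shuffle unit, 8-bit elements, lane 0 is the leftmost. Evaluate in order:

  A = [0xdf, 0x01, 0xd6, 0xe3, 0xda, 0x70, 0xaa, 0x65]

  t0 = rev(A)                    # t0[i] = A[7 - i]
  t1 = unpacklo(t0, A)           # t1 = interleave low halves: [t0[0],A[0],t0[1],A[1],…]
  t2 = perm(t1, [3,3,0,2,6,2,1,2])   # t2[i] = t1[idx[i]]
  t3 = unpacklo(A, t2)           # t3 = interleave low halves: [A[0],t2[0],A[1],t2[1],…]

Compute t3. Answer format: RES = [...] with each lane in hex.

t0 = [0x65, 0xaa, 0x70, 0xda, 0xe3, 0xd6, 0x01, 0xdf]
t1 = [0x65, 0xdf, 0xaa, 0x01, 0x70, 0xd6, 0xda, 0xe3]
t2 = [0x01, 0x01, 0x65, 0xaa, 0xda, 0xaa, 0xdf, 0xaa]
t3 = [0xdf, 0x01, 0x01, 0x01, 0xd6, 0x65, 0xe3, 0xaa]

RES = [ 0xdf  0x01  0x01  0x01  0xd6  0x65  0xe3  0xaa ]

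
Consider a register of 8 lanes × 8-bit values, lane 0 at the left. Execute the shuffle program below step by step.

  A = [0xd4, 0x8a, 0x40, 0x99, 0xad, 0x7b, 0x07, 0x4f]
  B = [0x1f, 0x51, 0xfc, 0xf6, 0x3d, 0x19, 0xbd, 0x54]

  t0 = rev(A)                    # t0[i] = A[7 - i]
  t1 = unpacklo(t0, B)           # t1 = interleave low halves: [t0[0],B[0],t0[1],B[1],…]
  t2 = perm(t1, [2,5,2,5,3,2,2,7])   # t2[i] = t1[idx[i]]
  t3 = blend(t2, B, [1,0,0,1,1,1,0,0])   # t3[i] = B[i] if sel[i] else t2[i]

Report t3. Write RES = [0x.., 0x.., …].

RES = [0x1f, 0xfc, 0x07, 0xf6, 0x3d, 0x19, 0x07, 0xf6]

→ t0 |4f|07|7b|ad|99|40|8a|d4|
→ t1 |4f|1f|07|51|7b|fc|ad|f6|
→ t2 |07|fc|07|fc|51|07|07|f6|
→ t3 |1f|fc|07|f6|3d|19|07|f6|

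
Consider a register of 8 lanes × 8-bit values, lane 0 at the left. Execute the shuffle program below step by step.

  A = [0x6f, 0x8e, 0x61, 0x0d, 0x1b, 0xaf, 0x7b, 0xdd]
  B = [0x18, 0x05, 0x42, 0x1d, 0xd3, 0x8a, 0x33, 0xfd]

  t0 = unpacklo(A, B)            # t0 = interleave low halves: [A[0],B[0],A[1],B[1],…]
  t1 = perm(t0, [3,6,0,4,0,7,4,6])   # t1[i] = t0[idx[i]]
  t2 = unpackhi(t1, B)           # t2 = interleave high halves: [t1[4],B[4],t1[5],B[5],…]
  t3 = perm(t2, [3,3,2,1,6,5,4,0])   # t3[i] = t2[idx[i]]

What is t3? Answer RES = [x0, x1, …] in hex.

  t0: 6f 18 8e 05 61 42 0d 1d
  t1: 05 0d 6f 61 6f 1d 61 0d
  t2: 6f d3 1d 8a 61 33 0d fd
  t3: 8a 8a 1d d3 0d 33 61 6f

RES = [ 0x8a  0x8a  0x1d  0xd3  0x0d  0x33  0x61  0x6f ]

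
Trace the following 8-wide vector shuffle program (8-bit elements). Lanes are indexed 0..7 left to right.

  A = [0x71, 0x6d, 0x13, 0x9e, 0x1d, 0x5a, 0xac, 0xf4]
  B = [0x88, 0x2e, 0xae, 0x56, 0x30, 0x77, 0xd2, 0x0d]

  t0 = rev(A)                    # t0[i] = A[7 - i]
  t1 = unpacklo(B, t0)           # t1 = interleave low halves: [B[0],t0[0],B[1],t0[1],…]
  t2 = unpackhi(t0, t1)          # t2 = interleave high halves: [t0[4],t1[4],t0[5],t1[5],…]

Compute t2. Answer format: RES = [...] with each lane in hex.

→ t0 |f4|ac|5a|1d|9e|13|6d|71|
→ t1 |88|f4|2e|ac|ae|5a|56|1d|
→ t2 |9e|ae|13|5a|6d|56|71|1d|

RES = [0x9e, 0xae, 0x13, 0x5a, 0x6d, 0x56, 0x71, 0x1d]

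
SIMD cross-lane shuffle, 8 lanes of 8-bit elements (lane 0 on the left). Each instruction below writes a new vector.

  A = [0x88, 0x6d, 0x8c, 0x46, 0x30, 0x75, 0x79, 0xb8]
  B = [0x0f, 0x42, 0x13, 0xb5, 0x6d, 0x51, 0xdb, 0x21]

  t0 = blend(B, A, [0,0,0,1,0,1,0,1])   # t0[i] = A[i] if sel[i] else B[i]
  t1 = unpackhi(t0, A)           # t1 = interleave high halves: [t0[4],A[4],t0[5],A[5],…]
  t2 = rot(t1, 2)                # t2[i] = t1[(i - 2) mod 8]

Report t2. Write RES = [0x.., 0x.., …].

t0 = [0x0f, 0x42, 0x13, 0x46, 0x6d, 0x75, 0xdb, 0xb8]
t1 = [0x6d, 0x30, 0x75, 0x75, 0xdb, 0x79, 0xb8, 0xb8]
t2 = [0xb8, 0xb8, 0x6d, 0x30, 0x75, 0x75, 0xdb, 0x79]

RES = [ 0xb8  0xb8  0x6d  0x30  0x75  0x75  0xdb  0x79 ]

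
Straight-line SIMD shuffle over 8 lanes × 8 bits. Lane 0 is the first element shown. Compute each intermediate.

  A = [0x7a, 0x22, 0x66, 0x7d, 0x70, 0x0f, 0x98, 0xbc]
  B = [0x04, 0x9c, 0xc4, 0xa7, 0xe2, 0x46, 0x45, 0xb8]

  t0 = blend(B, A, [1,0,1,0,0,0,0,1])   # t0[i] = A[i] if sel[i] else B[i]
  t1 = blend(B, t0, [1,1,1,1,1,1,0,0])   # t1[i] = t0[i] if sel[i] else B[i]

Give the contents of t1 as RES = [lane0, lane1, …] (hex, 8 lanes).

RES = [0x7a, 0x9c, 0x66, 0xa7, 0xe2, 0x46, 0x45, 0xb8]

  t0: 7a 9c 66 a7 e2 46 45 bc
  t1: 7a 9c 66 a7 e2 46 45 b8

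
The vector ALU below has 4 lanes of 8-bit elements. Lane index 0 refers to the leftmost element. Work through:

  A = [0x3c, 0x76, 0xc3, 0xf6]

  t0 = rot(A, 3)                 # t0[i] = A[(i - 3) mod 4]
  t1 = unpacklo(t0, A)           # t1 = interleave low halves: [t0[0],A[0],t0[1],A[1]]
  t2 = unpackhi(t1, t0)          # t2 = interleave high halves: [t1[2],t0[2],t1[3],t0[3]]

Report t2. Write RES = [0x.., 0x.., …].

  t0: 76 c3 f6 3c
  t1: 76 3c c3 76
  t2: c3 f6 76 3c

RES = [ 0xc3  0xf6  0x76  0x3c ]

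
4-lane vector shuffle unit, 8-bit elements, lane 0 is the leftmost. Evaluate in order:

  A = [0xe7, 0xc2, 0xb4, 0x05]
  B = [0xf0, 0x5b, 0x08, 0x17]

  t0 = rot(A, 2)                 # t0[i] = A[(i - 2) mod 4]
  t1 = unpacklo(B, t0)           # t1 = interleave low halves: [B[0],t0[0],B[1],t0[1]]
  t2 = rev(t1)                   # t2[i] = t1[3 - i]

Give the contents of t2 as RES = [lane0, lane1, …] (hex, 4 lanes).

  t0: b4 05 e7 c2
  t1: f0 b4 5b 05
  t2: 05 5b b4 f0

RES = [0x05, 0x5b, 0xb4, 0xf0]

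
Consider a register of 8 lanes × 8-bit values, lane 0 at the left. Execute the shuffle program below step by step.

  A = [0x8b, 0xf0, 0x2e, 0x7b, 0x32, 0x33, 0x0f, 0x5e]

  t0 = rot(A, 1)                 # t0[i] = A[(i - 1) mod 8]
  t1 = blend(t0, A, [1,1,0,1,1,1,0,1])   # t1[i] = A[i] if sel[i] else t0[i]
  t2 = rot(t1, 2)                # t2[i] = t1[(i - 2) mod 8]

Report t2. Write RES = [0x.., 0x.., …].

t0 = [0x5e, 0x8b, 0xf0, 0x2e, 0x7b, 0x32, 0x33, 0x0f]
t1 = [0x8b, 0xf0, 0xf0, 0x7b, 0x32, 0x33, 0x33, 0x5e]
t2 = [0x33, 0x5e, 0x8b, 0xf0, 0xf0, 0x7b, 0x32, 0x33]

RES = [0x33, 0x5e, 0x8b, 0xf0, 0xf0, 0x7b, 0x32, 0x33]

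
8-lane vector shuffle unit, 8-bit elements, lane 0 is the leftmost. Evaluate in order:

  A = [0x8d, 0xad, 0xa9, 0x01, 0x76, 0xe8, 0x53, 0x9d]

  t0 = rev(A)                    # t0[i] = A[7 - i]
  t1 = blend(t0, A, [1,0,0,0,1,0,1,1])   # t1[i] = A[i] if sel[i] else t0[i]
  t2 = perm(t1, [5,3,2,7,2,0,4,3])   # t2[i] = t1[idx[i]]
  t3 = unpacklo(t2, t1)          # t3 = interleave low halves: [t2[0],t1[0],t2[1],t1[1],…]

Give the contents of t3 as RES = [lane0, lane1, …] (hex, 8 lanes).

→ t0 |9d|53|e8|76|01|a9|ad|8d|
→ t1 |8d|53|e8|76|76|a9|53|9d|
→ t2 |a9|76|e8|9d|e8|8d|76|76|
→ t3 |a9|8d|76|53|e8|e8|9d|76|

RES = [ 0xa9  0x8d  0x76  0x53  0xe8  0xe8  0x9d  0x76 ]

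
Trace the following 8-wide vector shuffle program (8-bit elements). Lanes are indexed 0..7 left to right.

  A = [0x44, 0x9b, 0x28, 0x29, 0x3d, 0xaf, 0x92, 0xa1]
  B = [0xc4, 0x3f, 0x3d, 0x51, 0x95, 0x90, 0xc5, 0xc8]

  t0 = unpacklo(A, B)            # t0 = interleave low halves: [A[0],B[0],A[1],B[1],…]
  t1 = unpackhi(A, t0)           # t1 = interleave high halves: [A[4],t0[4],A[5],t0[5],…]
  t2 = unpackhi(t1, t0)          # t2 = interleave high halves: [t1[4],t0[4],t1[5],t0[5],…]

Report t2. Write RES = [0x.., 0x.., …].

RES = [0x92, 0x28, 0x29, 0x3d, 0xa1, 0x29, 0x51, 0x51]

→ t0 |44|c4|9b|3f|28|3d|29|51|
→ t1 |3d|28|af|3d|92|29|a1|51|
→ t2 |92|28|29|3d|a1|29|51|51|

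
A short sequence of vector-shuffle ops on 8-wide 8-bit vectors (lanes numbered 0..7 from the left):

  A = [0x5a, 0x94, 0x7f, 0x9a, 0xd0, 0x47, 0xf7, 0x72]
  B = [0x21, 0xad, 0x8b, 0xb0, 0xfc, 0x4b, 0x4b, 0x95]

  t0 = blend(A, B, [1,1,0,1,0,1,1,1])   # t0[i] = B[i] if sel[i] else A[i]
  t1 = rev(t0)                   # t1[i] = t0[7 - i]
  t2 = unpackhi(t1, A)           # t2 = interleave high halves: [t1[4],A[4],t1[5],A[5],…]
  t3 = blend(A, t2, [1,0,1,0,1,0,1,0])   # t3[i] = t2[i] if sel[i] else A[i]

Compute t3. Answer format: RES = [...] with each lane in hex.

RES = [ 0xb0  0x94  0x7f  0x9a  0xad  0x47  0x21  0x72 ]

→ t0 |21|ad|7f|b0|d0|4b|4b|95|
→ t1 |95|4b|4b|d0|b0|7f|ad|21|
→ t2 |b0|d0|7f|47|ad|f7|21|72|
→ t3 |b0|94|7f|9a|ad|47|21|72|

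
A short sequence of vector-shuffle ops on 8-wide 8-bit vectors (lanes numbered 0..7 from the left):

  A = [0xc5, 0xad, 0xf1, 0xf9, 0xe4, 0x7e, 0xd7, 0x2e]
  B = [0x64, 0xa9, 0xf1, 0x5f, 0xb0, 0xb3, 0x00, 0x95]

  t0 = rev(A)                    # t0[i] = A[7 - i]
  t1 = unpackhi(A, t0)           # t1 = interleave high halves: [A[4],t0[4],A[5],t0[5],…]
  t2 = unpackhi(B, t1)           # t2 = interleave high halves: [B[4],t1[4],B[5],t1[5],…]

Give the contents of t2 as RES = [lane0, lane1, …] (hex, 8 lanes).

t0 = [0x2e, 0xd7, 0x7e, 0xe4, 0xf9, 0xf1, 0xad, 0xc5]
t1 = [0xe4, 0xf9, 0x7e, 0xf1, 0xd7, 0xad, 0x2e, 0xc5]
t2 = [0xb0, 0xd7, 0xb3, 0xad, 0x00, 0x2e, 0x95, 0xc5]

RES = [ 0xb0  0xd7  0xb3  0xad  0x00  0x2e  0x95  0xc5 ]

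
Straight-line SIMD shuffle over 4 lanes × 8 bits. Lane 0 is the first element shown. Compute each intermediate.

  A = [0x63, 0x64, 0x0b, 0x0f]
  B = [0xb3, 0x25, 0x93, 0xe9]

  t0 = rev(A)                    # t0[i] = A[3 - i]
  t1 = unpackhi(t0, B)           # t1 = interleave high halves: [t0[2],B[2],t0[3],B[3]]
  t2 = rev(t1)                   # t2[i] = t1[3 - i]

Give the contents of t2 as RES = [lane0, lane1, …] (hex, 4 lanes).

RES = [0xe9, 0x63, 0x93, 0x64]

→ t0 |0f|0b|64|63|
→ t1 |64|93|63|e9|
→ t2 |e9|63|93|64|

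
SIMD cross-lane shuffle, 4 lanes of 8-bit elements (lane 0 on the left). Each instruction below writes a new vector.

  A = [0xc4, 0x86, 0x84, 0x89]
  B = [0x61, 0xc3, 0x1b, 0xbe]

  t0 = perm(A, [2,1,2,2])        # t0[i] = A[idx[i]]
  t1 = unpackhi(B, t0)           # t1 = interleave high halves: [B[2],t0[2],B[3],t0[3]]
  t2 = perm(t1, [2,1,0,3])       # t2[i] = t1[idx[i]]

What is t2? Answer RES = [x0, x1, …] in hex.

  t0: 84 86 84 84
  t1: 1b 84 be 84
  t2: be 84 1b 84

RES = [ 0xbe  0x84  0x1b  0x84 ]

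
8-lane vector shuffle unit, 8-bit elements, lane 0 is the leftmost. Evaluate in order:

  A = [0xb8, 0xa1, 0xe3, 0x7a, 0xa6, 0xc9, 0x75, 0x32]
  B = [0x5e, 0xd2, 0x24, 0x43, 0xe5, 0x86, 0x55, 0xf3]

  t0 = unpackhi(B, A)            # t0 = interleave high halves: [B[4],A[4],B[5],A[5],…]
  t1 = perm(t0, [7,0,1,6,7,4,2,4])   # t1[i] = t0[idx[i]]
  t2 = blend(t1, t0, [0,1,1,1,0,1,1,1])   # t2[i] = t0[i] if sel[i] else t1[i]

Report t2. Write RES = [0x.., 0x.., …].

RES = [ 0x32  0xa6  0x86  0xc9  0x32  0x75  0xf3  0x32 ]

t0 = [0xe5, 0xa6, 0x86, 0xc9, 0x55, 0x75, 0xf3, 0x32]
t1 = [0x32, 0xe5, 0xa6, 0xf3, 0x32, 0x55, 0x86, 0x55]
t2 = [0x32, 0xa6, 0x86, 0xc9, 0x32, 0x75, 0xf3, 0x32]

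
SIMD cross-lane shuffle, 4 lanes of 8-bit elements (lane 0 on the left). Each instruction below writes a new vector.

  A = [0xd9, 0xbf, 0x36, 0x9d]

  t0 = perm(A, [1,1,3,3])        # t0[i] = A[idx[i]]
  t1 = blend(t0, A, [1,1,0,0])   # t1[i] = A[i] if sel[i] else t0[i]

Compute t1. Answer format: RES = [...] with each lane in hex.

RES = [ 0xd9  0xbf  0x9d  0x9d ]

t0 = [0xbf, 0xbf, 0x9d, 0x9d]
t1 = [0xd9, 0xbf, 0x9d, 0x9d]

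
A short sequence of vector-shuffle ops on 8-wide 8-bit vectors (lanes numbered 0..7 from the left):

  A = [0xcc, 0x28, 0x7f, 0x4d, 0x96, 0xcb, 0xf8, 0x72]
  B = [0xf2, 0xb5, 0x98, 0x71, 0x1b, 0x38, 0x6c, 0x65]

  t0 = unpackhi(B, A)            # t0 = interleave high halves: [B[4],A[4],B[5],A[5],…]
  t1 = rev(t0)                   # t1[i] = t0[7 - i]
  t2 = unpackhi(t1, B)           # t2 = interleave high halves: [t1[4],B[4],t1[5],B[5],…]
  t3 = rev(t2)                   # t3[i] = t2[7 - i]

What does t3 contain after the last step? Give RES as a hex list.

RES = [0x65, 0x1b, 0x6c, 0x96, 0x38, 0x38, 0x1b, 0xcb]

t0 = [0x1b, 0x96, 0x38, 0xcb, 0x6c, 0xf8, 0x65, 0x72]
t1 = [0x72, 0x65, 0xf8, 0x6c, 0xcb, 0x38, 0x96, 0x1b]
t2 = [0xcb, 0x1b, 0x38, 0x38, 0x96, 0x6c, 0x1b, 0x65]
t3 = [0x65, 0x1b, 0x6c, 0x96, 0x38, 0x38, 0x1b, 0xcb]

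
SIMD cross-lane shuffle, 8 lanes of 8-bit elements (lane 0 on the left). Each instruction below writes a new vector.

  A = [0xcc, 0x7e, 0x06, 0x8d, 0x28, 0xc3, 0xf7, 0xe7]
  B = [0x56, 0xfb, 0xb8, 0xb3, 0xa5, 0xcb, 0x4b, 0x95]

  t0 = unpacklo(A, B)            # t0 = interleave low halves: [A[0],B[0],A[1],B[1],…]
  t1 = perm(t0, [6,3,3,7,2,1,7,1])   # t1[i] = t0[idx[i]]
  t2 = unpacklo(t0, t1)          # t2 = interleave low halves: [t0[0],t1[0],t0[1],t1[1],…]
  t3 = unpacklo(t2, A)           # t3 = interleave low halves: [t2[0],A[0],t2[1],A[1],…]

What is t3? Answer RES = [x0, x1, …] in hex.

  t0: cc 56 7e fb 06 b8 8d b3
  t1: 8d fb fb b3 7e 56 b3 56
  t2: cc 8d 56 fb 7e fb fb b3
  t3: cc cc 8d 7e 56 06 fb 8d

RES = [ 0xcc  0xcc  0x8d  0x7e  0x56  0x06  0xfb  0x8d ]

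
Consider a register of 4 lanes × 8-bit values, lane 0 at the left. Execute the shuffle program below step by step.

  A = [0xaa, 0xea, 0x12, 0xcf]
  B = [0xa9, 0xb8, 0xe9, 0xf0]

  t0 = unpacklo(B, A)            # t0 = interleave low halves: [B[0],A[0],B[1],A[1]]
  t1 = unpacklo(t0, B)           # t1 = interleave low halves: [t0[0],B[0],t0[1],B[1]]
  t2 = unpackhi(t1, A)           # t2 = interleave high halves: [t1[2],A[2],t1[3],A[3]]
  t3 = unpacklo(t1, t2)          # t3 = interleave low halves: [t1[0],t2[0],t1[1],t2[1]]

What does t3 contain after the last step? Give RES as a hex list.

  t0: a9 aa b8 ea
  t1: a9 a9 aa b8
  t2: aa 12 b8 cf
  t3: a9 aa a9 12

RES = [0xa9, 0xaa, 0xa9, 0x12]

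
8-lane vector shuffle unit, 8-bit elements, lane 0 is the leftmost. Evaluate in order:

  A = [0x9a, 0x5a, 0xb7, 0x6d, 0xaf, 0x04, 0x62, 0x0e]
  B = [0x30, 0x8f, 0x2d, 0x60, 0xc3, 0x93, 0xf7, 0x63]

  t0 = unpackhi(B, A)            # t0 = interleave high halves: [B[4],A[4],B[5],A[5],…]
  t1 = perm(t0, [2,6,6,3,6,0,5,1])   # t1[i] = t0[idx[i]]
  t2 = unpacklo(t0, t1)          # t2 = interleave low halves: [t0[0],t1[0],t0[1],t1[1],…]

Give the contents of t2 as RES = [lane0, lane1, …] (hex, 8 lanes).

t0 = [0xc3, 0xaf, 0x93, 0x04, 0xf7, 0x62, 0x63, 0x0e]
t1 = [0x93, 0x63, 0x63, 0x04, 0x63, 0xc3, 0x62, 0xaf]
t2 = [0xc3, 0x93, 0xaf, 0x63, 0x93, 0x63, 0x04, 0x04]

RES = [ 0xc3  0x93  0xaf  0x63  0x93  0x63  0x04  0x04 ]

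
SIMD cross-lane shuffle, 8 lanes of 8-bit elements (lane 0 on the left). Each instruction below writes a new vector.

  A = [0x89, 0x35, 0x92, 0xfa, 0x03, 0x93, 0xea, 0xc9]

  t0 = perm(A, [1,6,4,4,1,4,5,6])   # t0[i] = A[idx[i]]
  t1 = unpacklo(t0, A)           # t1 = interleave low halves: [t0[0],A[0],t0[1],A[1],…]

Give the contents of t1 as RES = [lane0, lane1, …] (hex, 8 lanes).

RES = [0x35, 0x89, 0xea, 0x35, 0x03, 0x92, 0x03, 0xfa]

→ t0 |35|ea|03|03|35|03|93|ea|
→ t1 |35|89|ea|35|03|92|03|fa|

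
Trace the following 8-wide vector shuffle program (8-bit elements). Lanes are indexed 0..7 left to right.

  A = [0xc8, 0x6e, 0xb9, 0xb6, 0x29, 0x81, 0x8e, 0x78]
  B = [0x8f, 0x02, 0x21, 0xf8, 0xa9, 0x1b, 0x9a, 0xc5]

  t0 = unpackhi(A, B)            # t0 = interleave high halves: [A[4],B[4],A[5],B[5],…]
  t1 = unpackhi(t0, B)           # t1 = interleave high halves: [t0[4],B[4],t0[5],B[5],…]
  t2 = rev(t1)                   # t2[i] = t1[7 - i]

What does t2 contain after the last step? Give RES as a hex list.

→ t0 |29|a9|81|1b|8e|9a|78|c5|
→ t1 |8e|a9|9a|1b|78|9a|c5|c5|
→ t2 |c5|c5|9a|78|1b|9a|a9|8e|

RES = [0xc5, 0xc5, 0x9a, 0x78, 0x1b, 0x9a, 0xa9, 0x8e]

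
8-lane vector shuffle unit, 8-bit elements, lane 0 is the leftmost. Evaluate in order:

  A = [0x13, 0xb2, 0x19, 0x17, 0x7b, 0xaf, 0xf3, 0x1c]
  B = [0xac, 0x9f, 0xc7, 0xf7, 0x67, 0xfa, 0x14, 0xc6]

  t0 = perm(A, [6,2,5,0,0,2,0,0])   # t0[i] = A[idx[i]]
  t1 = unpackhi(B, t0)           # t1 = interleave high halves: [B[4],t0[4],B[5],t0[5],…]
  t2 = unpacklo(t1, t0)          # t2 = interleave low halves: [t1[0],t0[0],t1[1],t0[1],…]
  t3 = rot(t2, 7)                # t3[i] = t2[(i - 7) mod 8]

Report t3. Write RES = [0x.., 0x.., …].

  t0: f3 19 af 13 13 19 13 13
  t1: 67 13 fa 19 14 13 c6 13
  t2: 67 f3 13 19 fa af 19 13
  t3: f3 13 19 fa af 19 13 67

RES = [0xf3, 0x13, 0x19, 0xfa, 0xaf, 0x19, 0x13, 0x67]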